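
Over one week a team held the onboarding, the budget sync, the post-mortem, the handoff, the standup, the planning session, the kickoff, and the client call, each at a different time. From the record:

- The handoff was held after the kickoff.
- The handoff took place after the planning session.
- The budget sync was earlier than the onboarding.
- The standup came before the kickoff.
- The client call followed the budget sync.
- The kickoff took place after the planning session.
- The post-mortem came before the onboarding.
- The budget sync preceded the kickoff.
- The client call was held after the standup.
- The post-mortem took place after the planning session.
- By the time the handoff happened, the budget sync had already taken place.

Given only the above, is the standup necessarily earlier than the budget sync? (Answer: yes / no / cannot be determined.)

cannot be determined

No chain of stated constraints runs from the standup to the budget sync, and none runs from the budget sync to the standup either.
So the relative order of the standup and the budget sync is not fixed by the given facts.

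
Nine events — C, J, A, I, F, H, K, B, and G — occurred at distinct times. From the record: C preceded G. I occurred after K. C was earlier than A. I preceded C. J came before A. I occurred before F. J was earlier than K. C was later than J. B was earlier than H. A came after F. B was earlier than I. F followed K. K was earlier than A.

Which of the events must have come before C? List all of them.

B, I, J, K

Directly stated before C: I and J.
B reaches C via B → I → C.
K reaches C via K → I → C.
No chain forces H (or any of the others) ahead of C.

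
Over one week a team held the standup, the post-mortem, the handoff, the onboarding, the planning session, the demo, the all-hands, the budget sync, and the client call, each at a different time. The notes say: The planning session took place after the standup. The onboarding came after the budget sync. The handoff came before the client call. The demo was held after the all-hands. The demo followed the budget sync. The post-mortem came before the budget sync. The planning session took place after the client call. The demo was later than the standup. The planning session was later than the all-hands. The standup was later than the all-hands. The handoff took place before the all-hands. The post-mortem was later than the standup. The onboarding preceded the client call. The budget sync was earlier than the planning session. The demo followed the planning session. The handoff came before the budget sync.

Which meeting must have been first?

The handoff has a chain of constraints placing it before every other meeting, so the handoff must be first.

the handoff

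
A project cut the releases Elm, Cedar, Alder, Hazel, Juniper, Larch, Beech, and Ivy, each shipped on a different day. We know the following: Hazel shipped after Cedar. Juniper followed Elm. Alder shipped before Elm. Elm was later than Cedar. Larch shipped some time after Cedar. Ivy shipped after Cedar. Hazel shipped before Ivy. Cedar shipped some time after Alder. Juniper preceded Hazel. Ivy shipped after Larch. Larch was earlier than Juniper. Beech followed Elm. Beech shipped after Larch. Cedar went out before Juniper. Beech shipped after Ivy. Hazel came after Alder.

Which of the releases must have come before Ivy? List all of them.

Directly stated before Ivy: Cedar, Hazel, and Larch.
Alder reaches Ivy via Alder → Cedar → Ivy.
Elm reaches Ivy via Elm → Juniper → Hazel → Ivy.
Juniper reaches Ivy via Juniper → Hazel → Ivy.
No chain forces Beech ahead of Ivy.

Alder, Cedar, Elm, Hazel, Juniper, Larch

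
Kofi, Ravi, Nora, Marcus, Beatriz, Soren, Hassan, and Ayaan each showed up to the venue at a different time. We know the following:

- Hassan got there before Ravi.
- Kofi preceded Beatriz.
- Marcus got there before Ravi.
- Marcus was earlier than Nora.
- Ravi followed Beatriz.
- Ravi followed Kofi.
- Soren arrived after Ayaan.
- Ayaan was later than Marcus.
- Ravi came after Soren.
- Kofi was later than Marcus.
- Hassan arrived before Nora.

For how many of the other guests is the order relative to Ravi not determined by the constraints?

1

Forced before Ravi: Ayaan, Beatriz, Hassan, Kofi, Marcus, and Soren.
That leaves Nora with no forced order relative to Ravi — 1.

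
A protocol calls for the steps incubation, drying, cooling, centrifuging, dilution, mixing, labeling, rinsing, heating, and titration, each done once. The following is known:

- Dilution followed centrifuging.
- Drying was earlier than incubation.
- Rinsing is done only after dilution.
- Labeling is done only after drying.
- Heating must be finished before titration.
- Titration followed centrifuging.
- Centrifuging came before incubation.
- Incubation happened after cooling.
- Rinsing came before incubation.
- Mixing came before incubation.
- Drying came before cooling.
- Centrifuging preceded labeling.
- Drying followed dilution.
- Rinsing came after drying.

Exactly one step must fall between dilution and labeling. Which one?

Tracing the constraints gives dilution → drying → labeling, so drying sits after dilution and before labeling.
No other step is forced both after dilution and before labeling.

drying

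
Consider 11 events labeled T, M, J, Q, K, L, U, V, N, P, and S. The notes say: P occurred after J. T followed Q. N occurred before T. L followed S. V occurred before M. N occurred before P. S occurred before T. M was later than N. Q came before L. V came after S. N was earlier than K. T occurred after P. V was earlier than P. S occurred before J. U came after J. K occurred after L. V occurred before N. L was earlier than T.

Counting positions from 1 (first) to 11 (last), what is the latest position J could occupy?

8

J must come before P, T, and U — 3 events forced after it.
Everything else can be placed before J in some valid order, so J can sit as late as position 11 − 3 = 8.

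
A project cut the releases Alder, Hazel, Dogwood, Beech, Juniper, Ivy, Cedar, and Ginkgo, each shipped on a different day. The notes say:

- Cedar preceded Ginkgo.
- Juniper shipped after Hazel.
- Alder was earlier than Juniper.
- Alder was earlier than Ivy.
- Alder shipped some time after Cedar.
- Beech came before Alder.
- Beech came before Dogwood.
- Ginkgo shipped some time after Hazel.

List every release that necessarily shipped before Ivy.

Alder, Beech, Cedar

Directly stated before Ivy: Alder.
Beech reaches Ivy via Beech → Alder → Ivy.
Cedar reaches Ivy via Cedar → Alder → Ivy.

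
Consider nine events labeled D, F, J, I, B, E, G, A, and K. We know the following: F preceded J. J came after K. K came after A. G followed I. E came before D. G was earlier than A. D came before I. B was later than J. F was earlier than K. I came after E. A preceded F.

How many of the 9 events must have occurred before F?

5

Directly stated before F: A.
D reaches F via D → I → G → A → F.
E reaches F via E → I → G → A → F.
G reaches F via G → A → F.
Likewise I reaches F by chaining the stated constraints.
That's A, D, E, G, and I — 5 in all.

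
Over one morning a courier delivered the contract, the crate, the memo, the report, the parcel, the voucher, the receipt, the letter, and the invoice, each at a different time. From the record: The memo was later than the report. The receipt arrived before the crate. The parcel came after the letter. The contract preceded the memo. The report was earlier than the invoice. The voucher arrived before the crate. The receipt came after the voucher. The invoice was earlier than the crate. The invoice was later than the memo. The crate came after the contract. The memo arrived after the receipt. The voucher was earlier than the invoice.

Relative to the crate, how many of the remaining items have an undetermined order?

Forced before the crate: the contract, the invoice, the memo, the receipt, the report, and the voucher.
That leaves the letter and the parcel with no forced order relative to the crate — 2.

2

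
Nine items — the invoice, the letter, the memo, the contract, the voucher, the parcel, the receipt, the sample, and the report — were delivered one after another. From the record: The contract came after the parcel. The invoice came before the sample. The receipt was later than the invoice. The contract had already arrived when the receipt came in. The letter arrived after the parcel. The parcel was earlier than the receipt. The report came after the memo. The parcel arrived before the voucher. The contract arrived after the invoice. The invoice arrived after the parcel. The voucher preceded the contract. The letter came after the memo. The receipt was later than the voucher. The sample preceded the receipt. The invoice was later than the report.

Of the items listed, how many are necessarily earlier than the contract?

5

Directly stated before the contract: the invoice, the parcel, and the voucher.
The memo reaches the contract via the memo → the report → the invoice → the contract.
The report reaches the contract via the report → the invoice → the contract.
That's the invoice, the memo, the parcel, the report, and the voucher — 5 in all.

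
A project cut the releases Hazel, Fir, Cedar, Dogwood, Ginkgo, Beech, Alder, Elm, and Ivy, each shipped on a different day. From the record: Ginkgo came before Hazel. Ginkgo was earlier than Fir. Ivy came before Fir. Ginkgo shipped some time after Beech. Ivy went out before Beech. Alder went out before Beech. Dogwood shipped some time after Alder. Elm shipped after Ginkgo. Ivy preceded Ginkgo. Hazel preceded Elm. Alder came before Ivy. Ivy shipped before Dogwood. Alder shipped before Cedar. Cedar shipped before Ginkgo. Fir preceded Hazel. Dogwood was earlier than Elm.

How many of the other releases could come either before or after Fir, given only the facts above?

1

Forced before Fir: Alder, Beech, Cedar, Ginkgo, and Ivy; forced after Fir: Elm and Hazel.
That leaves Dogwood with no forced order relative to Fir — 1.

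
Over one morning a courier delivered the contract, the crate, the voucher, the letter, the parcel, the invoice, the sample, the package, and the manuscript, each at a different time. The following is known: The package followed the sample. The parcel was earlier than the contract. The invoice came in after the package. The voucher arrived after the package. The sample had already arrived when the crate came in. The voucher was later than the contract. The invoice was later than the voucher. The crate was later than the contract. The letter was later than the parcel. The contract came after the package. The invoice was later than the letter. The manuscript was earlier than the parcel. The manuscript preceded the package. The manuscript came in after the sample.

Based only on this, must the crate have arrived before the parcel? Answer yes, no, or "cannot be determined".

Tracing the constraints gives the parcel → the contract → the crate, so the parcel must come before the crate.
That means the crate cannot be before the parcel.

no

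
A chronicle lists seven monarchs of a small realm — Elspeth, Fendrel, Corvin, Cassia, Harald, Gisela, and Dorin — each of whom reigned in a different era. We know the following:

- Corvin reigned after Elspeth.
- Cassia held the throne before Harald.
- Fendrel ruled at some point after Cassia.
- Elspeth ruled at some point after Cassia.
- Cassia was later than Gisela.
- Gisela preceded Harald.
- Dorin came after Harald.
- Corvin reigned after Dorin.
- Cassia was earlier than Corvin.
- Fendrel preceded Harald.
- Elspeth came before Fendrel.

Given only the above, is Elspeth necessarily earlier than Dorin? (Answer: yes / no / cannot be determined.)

Chain the constraints: Elspeth → Fendrel → Harald → Dorin. Each link is directly stated, so Elspeth comes before Dorin.

yes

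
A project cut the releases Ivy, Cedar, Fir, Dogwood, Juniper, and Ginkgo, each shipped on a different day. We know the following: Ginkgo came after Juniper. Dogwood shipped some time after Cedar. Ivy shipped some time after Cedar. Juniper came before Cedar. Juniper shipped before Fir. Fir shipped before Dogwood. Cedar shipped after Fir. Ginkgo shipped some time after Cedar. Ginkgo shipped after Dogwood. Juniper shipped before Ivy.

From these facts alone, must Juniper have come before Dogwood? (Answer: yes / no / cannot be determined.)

yes

Chain the constraints: Juniper → Cedar → Dogwood. Each link is directly stated, so Juniper comes before Dogwood.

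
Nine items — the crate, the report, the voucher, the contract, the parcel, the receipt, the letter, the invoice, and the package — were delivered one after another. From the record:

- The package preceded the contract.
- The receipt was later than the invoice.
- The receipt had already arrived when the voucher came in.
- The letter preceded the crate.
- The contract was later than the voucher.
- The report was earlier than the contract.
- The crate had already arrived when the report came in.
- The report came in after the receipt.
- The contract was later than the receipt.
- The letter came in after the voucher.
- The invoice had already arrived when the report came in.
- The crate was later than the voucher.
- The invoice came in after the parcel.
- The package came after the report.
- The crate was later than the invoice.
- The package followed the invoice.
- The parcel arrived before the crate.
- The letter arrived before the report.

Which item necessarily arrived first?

the parcel

The parcel has a chain of constraints placing it before every other item, so the parcel must be first.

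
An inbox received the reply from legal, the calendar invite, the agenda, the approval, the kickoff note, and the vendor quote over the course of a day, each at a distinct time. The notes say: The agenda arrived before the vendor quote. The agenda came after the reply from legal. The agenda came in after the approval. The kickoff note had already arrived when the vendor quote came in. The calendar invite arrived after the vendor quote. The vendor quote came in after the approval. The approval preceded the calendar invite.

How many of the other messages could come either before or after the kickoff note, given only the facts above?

3

Forced after the kickoff note: the calendar invite and the vendor quote.
That leaves the agenda, the approval, and the reply from legal with no forced order relative to the kickoff note — 3.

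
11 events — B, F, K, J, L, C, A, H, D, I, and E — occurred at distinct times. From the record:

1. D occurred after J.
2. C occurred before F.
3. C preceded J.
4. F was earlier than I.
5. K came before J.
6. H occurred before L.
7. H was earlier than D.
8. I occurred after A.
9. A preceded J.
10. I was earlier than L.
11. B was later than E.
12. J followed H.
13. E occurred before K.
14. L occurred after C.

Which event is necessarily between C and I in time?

Tracing the constraints gives C → F → I, so F sits after C and before I.
No other event is forced both after C and before I.

F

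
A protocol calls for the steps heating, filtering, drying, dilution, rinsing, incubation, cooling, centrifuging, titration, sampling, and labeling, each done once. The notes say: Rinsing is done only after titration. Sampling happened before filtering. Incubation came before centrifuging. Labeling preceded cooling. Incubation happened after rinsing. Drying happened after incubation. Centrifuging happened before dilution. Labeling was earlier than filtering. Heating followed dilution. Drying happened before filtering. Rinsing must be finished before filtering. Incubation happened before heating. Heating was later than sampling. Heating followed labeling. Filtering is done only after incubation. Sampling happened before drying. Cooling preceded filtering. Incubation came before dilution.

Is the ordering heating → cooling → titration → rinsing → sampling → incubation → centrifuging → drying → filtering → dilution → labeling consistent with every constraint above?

no

The constraints require sampling before heating, but in the proposed sequence heating appears ahead of sampling. That one violation is enough.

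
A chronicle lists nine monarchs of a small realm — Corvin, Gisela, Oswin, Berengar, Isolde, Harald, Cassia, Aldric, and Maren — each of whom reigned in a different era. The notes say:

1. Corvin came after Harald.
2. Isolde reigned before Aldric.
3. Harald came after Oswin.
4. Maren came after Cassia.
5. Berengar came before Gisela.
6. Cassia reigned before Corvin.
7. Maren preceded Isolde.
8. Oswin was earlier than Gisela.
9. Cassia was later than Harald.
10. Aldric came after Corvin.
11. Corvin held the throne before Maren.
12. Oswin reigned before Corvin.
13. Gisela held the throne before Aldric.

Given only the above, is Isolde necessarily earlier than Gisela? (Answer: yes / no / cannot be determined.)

No chain of stated constraints runs from Isolde to Gisela, and none runs from Gisela to Isolde either.
So the relative order of Isolde and Gisela is not fixed by the given facts.

cannot be determined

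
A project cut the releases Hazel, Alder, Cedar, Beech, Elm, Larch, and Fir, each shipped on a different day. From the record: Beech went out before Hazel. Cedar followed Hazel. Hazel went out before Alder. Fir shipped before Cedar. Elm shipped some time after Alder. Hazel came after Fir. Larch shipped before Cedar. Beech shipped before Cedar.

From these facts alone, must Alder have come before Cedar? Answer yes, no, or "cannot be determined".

cannot be determined

No chain of stated constraints runs from Alder to Cedar, and none runs from Cedar to Alder either.
So the relative order of Alder and Cedar is not fixed by the given facts.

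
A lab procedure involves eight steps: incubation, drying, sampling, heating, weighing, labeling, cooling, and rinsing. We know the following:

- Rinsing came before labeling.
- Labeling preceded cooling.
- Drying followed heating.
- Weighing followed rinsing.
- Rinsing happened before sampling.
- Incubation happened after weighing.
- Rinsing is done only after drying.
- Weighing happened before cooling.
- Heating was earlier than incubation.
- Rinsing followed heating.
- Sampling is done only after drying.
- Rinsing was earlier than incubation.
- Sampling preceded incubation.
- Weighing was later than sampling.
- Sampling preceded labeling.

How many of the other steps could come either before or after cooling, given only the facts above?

Forced before cooling: drying, heating, labeling, rinsing, sampling, and weighing.
That leaves incubation with no forced order relative to cooling — 1.

1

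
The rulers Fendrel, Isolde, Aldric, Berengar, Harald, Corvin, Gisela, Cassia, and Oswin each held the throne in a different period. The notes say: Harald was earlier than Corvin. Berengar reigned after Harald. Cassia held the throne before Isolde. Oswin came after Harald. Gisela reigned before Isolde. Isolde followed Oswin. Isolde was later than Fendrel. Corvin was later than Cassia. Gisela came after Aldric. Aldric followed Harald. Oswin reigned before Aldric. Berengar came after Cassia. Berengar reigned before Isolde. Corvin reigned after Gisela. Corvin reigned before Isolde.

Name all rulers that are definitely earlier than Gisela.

Directly stated before Gisela: Aldric.
Harald reaches Gisela via Harald → Aldric → Gisela.
Oswin reaches Gisela via Oswin → Aldric → Gisela.

Aldric, Harald, Oswin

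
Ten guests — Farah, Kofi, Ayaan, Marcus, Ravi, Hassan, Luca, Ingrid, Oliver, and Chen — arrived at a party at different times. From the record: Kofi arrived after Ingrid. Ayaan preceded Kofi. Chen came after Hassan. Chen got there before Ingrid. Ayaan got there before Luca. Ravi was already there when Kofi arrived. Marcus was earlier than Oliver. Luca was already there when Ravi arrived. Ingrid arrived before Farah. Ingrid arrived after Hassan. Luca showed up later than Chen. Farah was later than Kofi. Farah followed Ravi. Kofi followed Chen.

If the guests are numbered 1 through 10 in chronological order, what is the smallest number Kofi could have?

7

Ayaan, Chen, Hassan, Ingrid, Luca, and Ravi must all come before Kofi — 6 forced predecessors.
Nothing else is forced ahead of Kofi, so their earliest slot is position 6 + 1 = 7.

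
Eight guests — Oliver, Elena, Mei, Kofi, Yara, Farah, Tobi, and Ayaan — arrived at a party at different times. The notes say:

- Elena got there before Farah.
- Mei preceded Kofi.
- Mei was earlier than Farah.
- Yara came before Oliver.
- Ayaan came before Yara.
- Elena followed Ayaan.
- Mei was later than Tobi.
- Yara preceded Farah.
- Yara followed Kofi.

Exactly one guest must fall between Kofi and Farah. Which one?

Yara

Tracing the constraints gives Kofi → Yara → Farah, so Yara sits after Kofi and before Farah.
No other guest is forced both after Kofi and before Farah.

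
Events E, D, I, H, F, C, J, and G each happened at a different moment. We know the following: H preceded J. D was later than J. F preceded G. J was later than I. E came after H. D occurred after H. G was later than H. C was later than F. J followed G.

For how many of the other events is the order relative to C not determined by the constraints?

Forced before C: F.
That leaves D, E, G, H, I, and J with no forced order relative to C — 6.

6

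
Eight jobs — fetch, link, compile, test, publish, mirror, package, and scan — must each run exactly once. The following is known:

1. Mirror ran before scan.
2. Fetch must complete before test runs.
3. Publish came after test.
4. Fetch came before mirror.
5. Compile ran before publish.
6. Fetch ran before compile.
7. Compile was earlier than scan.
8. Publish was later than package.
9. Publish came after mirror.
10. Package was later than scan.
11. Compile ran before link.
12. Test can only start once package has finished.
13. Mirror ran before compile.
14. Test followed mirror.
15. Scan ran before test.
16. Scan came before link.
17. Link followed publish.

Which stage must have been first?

fetch

Fetch has a chain of constraints placing it before every other stage, so fetch must be first.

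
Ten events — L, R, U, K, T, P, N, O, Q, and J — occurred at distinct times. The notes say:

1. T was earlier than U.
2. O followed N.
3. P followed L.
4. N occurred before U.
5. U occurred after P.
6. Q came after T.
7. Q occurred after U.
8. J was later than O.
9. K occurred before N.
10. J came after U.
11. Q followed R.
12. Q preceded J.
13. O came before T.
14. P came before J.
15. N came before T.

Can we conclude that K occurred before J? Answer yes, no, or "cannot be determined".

Chain the constraints: K → N → U → J. Each link is directly stated, so K comes before J.

yes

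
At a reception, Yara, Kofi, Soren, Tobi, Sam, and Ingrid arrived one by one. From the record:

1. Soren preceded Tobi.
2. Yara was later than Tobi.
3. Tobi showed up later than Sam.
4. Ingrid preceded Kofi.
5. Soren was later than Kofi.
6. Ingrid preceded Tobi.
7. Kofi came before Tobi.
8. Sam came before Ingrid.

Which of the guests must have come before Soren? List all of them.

Directly stated before Soren: Kofi.
Ingrid reaches Soren via Ingrid → Kofi → Soren.
Sam reaches Soren via Sam → Ingrid → Kofi → Soren.
No chain forces Yara (or any of the others) ahead of Soren.

Ingrid, Kofi, Sam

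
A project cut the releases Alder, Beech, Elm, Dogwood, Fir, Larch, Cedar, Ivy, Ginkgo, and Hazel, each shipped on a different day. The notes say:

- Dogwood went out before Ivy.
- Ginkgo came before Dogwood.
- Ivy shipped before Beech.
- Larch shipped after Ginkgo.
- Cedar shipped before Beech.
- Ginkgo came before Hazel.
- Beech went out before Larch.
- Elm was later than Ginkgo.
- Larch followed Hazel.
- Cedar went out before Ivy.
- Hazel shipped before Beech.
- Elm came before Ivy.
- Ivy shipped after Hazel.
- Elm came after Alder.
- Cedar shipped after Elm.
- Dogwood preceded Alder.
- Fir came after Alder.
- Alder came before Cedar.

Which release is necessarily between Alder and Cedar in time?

Elm

Tracing the constraints gives Alder → Elm → Cedar, so Elm sits after Alder and before Cedar.
No other release is forced both after Alder and before Cedar.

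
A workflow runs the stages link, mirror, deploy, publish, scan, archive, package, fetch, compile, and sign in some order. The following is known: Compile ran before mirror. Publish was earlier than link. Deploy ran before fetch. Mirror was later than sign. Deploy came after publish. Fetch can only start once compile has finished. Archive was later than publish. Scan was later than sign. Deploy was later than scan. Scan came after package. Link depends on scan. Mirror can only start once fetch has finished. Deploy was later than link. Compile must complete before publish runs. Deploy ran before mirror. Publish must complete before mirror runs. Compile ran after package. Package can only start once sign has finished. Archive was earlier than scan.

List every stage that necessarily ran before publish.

Directly stated before publish: compile.
Package reaches publish via package → compile → publish.
Sign reaches publish via sign → package → compile → publish.

compile, package, sign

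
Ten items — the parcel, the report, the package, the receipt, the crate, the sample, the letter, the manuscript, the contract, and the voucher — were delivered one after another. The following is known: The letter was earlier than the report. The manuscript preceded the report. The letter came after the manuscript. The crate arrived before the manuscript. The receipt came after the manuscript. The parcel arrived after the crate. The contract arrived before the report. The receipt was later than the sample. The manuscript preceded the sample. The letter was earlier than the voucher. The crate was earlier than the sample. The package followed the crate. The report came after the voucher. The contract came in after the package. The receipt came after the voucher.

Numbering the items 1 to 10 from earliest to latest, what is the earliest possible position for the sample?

The crate and the manuscript must both come before the sample — 2 forced predecessors.
Nothing else is forced ahead of the sample, so its earliest slot is position 2 + 1 = 3.

3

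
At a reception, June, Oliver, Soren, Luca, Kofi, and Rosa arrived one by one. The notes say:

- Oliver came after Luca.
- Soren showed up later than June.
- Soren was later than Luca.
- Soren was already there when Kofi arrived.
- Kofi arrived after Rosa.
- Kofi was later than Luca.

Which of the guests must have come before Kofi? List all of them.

June, Luca, Rosa, Soren

Directly stated before Kofi: Luca, Rosa, and Soren.
June reaches Kofi via June → Soren → Kofi.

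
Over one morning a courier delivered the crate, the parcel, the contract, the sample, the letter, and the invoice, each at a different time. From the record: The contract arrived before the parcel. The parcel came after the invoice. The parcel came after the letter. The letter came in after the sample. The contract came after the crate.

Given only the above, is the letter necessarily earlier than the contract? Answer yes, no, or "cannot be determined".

No chain of stated constraints runs from the letter to the contract, and none runs from the contract to the letter either.
So the relative order of the letter and the contract is not fixed by the given facts.

cannot be determined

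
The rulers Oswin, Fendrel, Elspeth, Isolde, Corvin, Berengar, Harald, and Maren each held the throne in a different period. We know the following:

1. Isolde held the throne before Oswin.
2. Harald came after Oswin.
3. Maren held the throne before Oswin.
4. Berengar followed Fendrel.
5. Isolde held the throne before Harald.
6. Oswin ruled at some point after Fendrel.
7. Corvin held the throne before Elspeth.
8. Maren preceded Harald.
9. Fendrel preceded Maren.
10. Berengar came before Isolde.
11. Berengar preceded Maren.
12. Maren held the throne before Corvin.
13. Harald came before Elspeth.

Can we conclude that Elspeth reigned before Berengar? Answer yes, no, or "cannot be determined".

Tracing the constraints gives Berengar → Isolde → Harald → Elspeth, so Berengar must come before Elspeth.
That means Elspeth cannot be before Berengar.

no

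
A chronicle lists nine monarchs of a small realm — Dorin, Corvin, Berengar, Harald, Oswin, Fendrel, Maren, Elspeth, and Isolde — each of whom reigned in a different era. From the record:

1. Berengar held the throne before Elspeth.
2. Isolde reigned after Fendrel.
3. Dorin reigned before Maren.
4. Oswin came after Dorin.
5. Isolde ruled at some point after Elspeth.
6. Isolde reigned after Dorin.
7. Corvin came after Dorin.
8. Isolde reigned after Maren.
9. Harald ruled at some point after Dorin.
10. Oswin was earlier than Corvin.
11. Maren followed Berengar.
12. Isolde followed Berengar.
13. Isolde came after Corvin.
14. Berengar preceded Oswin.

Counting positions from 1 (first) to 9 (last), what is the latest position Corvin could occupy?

8

Corvin must come before Isolde — 1 ruler forced after them.
Everything else can be placed before Corvin in some valid order, so Corvin can sit as late as position 9 − 1 = 8.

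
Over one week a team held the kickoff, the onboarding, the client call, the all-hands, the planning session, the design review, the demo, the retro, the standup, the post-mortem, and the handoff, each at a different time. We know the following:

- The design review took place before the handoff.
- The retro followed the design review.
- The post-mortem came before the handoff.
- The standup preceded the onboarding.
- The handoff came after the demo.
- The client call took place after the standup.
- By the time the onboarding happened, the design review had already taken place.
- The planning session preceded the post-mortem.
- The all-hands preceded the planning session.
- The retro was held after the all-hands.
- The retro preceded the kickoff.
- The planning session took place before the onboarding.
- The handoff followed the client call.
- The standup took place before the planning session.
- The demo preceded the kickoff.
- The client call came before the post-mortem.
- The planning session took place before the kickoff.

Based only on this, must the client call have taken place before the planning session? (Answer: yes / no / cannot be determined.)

cannot be determined

No chain of stated constraints runs from the client call to the planning session, and none runs from the planning session to the client call either.
So the relative order of the client call and the planning session is not fixed by the given facts.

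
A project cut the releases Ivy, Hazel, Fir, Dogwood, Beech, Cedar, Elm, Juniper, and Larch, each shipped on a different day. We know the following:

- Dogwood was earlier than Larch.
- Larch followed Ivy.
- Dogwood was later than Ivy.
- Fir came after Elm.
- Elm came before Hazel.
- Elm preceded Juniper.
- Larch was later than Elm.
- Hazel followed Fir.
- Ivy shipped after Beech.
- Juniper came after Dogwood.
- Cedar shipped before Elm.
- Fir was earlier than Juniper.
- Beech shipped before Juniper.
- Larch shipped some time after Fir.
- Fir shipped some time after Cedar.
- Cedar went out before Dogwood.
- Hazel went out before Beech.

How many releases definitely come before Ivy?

5

Directly stated before Ivy: Beech.
Cedar reaches Ivy via Cedar → Fir → Hazel → Beech → Ivy.
Elm reaches Ivy via Elm → Hazel → Beech → Ivy.
Fir reaches Ivy via Fir → Hazel → Beech → Ivy.
Likewise Hazel reaches Ivy by chaining the stated constraints.
No chain forces Larch (or any of the others) ahead of Ivy.
That's Beech, Cedar, Elm, Fir, and Hazel — 5 in all.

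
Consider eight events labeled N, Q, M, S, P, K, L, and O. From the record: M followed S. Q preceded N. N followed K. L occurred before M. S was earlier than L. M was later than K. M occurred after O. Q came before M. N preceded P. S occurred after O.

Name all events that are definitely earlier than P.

Directly stated before P: N.
K reaches P via K → N → P.
Q reaches P via Q → N → P.

K, N, Q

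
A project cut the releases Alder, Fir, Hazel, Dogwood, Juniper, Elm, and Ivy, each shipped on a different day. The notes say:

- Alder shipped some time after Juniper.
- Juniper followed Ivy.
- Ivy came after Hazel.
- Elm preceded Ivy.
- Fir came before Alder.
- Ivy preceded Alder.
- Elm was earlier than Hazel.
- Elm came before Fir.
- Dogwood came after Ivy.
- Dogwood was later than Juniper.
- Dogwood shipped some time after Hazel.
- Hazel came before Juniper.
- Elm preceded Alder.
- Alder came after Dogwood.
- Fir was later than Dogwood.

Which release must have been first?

Elm

Elm has a chain of constraints placing it before every other release, so Elm must be first.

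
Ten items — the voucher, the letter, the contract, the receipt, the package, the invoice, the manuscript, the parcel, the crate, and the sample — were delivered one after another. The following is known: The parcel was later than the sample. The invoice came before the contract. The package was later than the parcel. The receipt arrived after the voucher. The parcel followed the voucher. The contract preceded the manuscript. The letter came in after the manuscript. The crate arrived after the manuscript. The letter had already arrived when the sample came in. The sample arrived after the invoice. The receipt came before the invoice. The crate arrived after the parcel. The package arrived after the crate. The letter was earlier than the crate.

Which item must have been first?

the voucher

The voucher has a chain of constraints placing it before every other item, so the voucher must be first.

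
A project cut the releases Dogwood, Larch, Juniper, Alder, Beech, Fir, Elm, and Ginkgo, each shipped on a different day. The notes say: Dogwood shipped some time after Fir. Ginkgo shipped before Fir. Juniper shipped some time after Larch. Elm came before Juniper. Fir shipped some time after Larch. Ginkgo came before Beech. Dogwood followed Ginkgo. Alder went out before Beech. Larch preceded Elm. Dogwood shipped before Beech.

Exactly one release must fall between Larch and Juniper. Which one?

Elm

Tracing the constraints gives Larch → Elm → Juniper, so Elm sits after Larch and before Juniper.
No other release is forced both after Larch and before Juniper.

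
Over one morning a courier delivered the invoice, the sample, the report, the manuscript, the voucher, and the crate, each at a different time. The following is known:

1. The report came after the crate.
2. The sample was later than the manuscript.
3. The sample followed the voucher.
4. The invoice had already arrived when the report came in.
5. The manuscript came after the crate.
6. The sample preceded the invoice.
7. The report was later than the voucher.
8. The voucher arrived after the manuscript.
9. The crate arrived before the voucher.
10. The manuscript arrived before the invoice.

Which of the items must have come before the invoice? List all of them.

the crate, the manuscript, the sample, the voucher

Directly stated before the invoice: the manuscript and the sample.
The crate reaches the invoice via the crate → the manuscript → the invoice.
The voucher reaches the invoice via the voucher → the sample → the invoice.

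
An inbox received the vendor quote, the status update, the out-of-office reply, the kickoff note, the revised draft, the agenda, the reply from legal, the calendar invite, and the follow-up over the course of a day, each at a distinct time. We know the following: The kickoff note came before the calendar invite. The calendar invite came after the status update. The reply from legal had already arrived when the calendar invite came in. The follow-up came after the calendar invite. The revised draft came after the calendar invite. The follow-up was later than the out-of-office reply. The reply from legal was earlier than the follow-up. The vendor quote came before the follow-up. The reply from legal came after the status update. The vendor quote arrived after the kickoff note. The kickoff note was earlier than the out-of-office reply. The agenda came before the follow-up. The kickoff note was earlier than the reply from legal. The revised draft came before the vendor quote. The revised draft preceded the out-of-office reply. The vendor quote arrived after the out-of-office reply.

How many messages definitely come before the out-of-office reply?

Directly stated before the out-of-office reply: the kickoff note and the revised draft.
The calendar invite reaches the out-of-office reply via the calendar invite → the revised draft → the out-of-office reply.
The reply from legal reaches the out-of-office reply via the reply from legal → the calendar invite → the revised draft → the out-of-office reply.
The status update reaches the out-of-office reply via the status update → the calendar invite → the revised draft → the out-of-office reply.
No chain forces the follow-up (or any of the others) ahead of the out-of-office reply.
That's the calendar invite, the kickoff note, the reply from legal, the revised draft, and the status update — 5 in all.

5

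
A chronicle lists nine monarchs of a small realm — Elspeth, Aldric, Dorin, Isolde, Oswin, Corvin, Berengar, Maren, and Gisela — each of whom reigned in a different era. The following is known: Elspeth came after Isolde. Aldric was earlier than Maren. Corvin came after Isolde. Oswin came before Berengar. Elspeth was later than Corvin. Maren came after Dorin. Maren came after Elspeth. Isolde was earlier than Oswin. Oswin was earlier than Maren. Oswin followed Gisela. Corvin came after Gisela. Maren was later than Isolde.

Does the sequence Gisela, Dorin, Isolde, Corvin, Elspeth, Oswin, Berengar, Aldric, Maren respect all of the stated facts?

yes

Check each stated constraint against the proposed order — e.g. Isolde is ahead of Maren; Dorin is ahead of Maren. Every pair is in the required order; nothing is violated.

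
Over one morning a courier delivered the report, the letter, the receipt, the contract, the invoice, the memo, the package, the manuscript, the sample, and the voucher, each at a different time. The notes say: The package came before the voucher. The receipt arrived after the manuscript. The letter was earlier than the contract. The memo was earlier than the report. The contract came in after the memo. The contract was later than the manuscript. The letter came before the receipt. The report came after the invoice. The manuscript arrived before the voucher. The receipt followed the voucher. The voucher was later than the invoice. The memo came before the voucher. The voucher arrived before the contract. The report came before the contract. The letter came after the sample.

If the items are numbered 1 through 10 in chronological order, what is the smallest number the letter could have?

The sample must come before the letter — 1 forced predecessor.
Nothing else is forced ahead of the letter, so its earliest slot is position 1 + 1 = 2.

2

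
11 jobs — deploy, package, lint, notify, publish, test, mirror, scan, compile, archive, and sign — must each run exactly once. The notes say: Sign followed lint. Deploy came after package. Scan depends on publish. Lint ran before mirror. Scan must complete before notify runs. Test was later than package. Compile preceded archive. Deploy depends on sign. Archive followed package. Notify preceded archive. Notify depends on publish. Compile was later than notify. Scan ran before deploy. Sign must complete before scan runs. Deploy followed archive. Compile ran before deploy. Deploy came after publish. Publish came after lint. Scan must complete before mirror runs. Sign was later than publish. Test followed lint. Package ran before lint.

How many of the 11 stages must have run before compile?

Directly stated before compile: notify.
Lint reaches compile via lint → publish → notify → compile.
Package reaches compile via package → lint → publish → notify → compile.
Publish reaches compile via publish → notify → compile.
Likewise scan and sign each reach compile by chaining the stated constraints.
No chain forces mirror (or any of the others) ahead of compile.
That's lint, notify, package, publish, scan, and sign — 6 in all.

6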